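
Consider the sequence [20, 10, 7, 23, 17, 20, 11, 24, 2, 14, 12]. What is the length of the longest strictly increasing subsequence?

4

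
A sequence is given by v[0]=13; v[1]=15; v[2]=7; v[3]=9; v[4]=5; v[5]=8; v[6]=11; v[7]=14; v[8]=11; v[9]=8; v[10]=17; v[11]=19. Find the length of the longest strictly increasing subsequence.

6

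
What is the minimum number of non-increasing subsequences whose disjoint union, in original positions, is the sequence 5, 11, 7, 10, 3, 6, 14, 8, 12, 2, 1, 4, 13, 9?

5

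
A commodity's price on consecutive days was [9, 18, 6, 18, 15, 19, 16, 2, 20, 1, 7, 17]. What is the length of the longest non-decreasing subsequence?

5

Track the smallest tail for each achievable length (allowing ties):
9 → extends → [9]
18 → extends → [9, 18]
6 → replaces 9 → [6, 18]
18 → extends → [6, 18, 18]
15 → replaces 18 → [6, 15, 18]
19 → extends → [6, 15, 18, 19]
16 → replaces 18 → [6, 15, 16, 19]
2 → replaces 6 → [2, 15, 16, 19]
20 → extends → [2, 15, 16, 19, 20]
1 → replaces 2 → [1, 15, 16, 19, 20]
7 → replaces 15 → [1, 7, 16, 19, 20]
17 → replaces 19 → [1, 7, 16, 17, 20]
Five tails, so the longest non-decreasing subsequence has length 5 (e.g. 9, 18, 18, 19, 20).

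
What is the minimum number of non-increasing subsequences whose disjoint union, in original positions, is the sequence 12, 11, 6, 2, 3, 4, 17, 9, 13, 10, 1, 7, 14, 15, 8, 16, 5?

Place each on the leftmost legal pile:
12 → new pile 1 (tops now [12])
11 → pile 1 (tops now [11])
6 → pile 1 (tops now [6])
2 → pile 1 (tops now [2])
3 → new pile 2 (tops now [2, 3])
4 → new pile 3 (tops now [2, 3, 4])
17 → new pile 4 (tops now [2, 3, 4, 17])
9 → pile 4 (tops now [2, 3, 4, 9])
13 → new pile 5 (tops now [2, 3, 4, 9, 13])
10 → pile 5 (tops now [2, 3, 4, 9, 10])
1 → pile 1 (tops now [1, 3, 4, 9, 10])
7 → pile 4 (tops now [1, 3, 4, 7, 10])
14 → new pile 6 (tops now [1, 3, 4, 7, 10, 14])
15 → new pile 7 (tops now [1, 3, 4, 7, 10, 14, 15])
8 → pile 5 (tops now [1, 3, 4, 7, 8, 14, 15])
16 → new pile 8 (tops now [1, 3, 4, 7, 8, 14, 15, 16])
5 → pile 4 (tops now [1, 3, 4, 5, 8, 14, 15, 16])
Eight piles.

8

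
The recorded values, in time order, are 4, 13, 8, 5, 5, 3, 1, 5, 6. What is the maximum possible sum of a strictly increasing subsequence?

17

Let S[i] be the best sum of a strictly increasing subsequence ending at i:
i:      1  2  3  4  5  6  7  8  9
a[i]:   4 13  8  5  5  3  1  5  6
S:      4 17 12  9  9  3  1  9 15
Maximum is 17 (e.g. 4 + 13).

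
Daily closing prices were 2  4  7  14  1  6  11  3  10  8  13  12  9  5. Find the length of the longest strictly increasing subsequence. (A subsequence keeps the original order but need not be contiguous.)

5

Let dp[i] be the length of the longest such subsequence ending at index i:
i:      1  2  3  4  5  6  7  8  9 10 11 12 13 14
a[i]:   2  4  7 14  1  6 11  3 10  8 13 12  9  5
dp:     1  2  3  4  1  3  4  2  4  4  5  5  5  3
Maximum dp value is 5.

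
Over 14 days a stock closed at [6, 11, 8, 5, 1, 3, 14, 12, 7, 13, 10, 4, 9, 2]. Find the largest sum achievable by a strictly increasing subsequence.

Let S[i] be the best sum of a strictly increasing subsequence ending at i:
i:      1  2  3  4  5  6  7  8  9 10 11 12 13 14
a[i]:   6 11  8  5  1  3 14 12  7 13 10  4  9  2
S:      6 17 14  5  1  4 31 29 13 42 24  8 23  3
Maximum is 42 (e.g. 6 + 11 + 12 + 13).

42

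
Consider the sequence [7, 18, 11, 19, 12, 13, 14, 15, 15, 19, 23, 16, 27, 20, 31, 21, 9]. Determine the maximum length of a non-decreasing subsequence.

11

Track the smallest tail for each achievable length (allowing ties):
7 → extends → [7]
18 → extends → [7, 18]
11 → replaces 18 → [7, 11]
19 → extends → [7, 11, 19]
12 → replaces 19 → [7, 11, 12]
13 → extends → [7, 11, 12, 13]
14 → extends → [7, 11, 12, 13, 14]
15 → extends → [7, 11, 12, 13, 14, 15]
15 → extends → [7, 11, 12, 13, 14, 15, 15]
19 → extends → [7, 11, 12, 13, 14, 15, 15, 19]
23 → extends → [7, 11, 12, 13, 14, 15, 15, 19, 23]
16 → replaces 19 → [7, 11, 12, 13, 14, 15, 15, 16, 23]
27 → extends → [7, 11, 12, 13, 14, 15, 15, 16, 23, 27]
20 → replaces 23 → [7, 11, 12, 13, 14, 15, 15, 16, 20, 27]
31 → extends → [7, 11, 12, 13, 14, 15, 15, 16, 20, 27, 31]
21 → replaces 27 → [7, 11, 12, 13, 14, 15, 15, 16, 20, 21, 31]
9 → replaces 11 → [7, 9, 12, 13, 14, 15, 15, 16, 20, 21, 31]
Eleven tails, so the longest non-decreasing subsequence has length 11 (e.g. 7, 11, 12, 13, 14, 15, 15, 19, 23, 27, 31).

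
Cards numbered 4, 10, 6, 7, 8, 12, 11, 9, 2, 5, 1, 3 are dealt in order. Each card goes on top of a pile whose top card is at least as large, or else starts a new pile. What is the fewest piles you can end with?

The minimum number of non-increasing subsequences covering a sequence equals the length of its longest strictly increasing subsequence.
LIS length is 5 (e.g. 4, 6, 7, 8, 12), so 5 piles are needed.

5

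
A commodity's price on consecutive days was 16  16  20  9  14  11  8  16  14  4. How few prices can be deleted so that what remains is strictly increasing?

7

Fewest deletions = n − (longest strictly increasing subsequence).
i:      1  2  3  4  5  6  7  8  9 10
a[i]:  16 16 20  9 14 11  8 16 14  4
dp:     1  1  2  1  2  2  1  3  3  1
max dp = 3, so deletions = 10 − 3 = 7.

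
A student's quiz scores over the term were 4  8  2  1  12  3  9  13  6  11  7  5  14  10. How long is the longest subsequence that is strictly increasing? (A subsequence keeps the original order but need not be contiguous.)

5

Track the smallest tail for each achievable length (strict):
4 → extends → [4]
8 → extends → [4, 8]
2 → replaces 4 → [2, 8]
1 → replaces 2 → [1, 8]
12 → extends → [1, 8, 12]
3 → replaces 8 → [1, 3, 12]
9 → replaces 12 → [1, 3, 9]
13 → extends → [1, 3, 9, 13]
6 → replaces 9 → [1, 3, 6, 13]
11 → replaces 13 → [1, 3, 6, 11]
7 → replaces 11 → [1, 3, 6, 7]
5 → replaces 6 → [1, 3, 5, 7]
14 → extends → [1, 3, 5, 7, 14]
10 → replaces 14 → [1, 3, 5, 7, 10]
Five tails, so the longest strictly increasing subsequence has length 5 (e.g. 4, 8, 12, 13, 14).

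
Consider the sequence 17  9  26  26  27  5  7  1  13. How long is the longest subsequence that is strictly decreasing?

4

Let dp[i] be the longest strictly decreasing subsequence ending at i:
i:      1  2  3  4  5  6  7  8  9
a[i]:  17  9 26 26 27  5  7  1 13
dp:     1  2  1  1  1  3  3  4  2
Maximum is 4.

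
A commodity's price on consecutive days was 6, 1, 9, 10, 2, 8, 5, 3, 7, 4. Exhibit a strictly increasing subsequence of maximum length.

1, 2, 5, 7

Patience tails give the LIS length; then backtrack through the dp parents:
6 → extends → [6]
1 → replaces 6 → [1]
9 → extends → [1, 9]
10 → extends → [1, 9, 10]
2 → replaces 9 → [1, 2, 10]
8 → replaces 10 → [1, 2, 8]
5 → replaces 8 → [1, 2, 5]
3 → replaces 5 → [1, 2, 3]
7 → extends → [1, 2, 3, 7]
4 → replaces 7 → [1, 2, 3, 4]
Length 4; one witness is 1, 2, 5, 7.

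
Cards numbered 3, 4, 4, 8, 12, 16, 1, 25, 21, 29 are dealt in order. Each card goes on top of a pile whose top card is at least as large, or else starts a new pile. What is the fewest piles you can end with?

The minimum number of non-increasing subsequences covering a sequence equals the length of its longest strictly increasing subsequence.
LIS length is 7 (e.g. 3, 4, 8, 12, 16, 25, 29), so 7 piles are needed.

7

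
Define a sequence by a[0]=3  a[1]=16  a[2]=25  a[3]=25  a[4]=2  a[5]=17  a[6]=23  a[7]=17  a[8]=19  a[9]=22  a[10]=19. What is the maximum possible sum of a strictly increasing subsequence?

Let S[i] be the best sum of a strictly increasing subsequence ending at i:
i:      0  1  2  3  4  5  6  7  8  9 10
a[i]:   3 16 25 25  2 17 23 17 19 22 19
S:      3 19 44 44  2 36 59 36 55 77 55
Maximum is 77 (e.g. 3 + 16 + 17 + 19 + 22).

77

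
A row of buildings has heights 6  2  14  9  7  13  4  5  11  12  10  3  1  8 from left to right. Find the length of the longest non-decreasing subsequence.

Let dp[i] be the length of the longest such subsequence ending at index i:
i:      1  2  3  4  5  6  7  8  9 10 11 12 13 14
a[i]:   6  2 14  9  7 13  4  5 11 12 10  3  1  8
dp:     1  1  2  2  2  3  2  3  4  5  4  2  1  4
Maximum dp value is 5.

5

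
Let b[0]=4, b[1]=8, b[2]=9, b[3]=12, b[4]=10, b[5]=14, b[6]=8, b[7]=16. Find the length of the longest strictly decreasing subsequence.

Let dp[i] be the longest strictly decreasing subsequence ending at i:
i:      0  1  2  3  4  5  6  7
b[i]:   4  8  9 12 10 14  8 16
dp:     1  1  1  1  2  1  3  1
Maximum is 3.

3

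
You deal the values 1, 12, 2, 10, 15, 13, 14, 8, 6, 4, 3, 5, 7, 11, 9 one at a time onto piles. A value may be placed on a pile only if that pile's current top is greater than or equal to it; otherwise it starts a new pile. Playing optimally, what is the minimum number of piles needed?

Place each on the leftmost legal pile:
1 → new pile 1 (tops now [1])
12 → new pile 2 (tops now [1, 12])
2 → pile 2 (tops now [1, 2])
10 → new pile 3 (tops now [1, 2, 10])
15 → new pile 4 (tops now [1, 2, 10, 15])
13 → pile 4 (tops now [1, 2, 10, 13])
14 → new pile 5 (tops now [1, 2, 10, 13, 14])
8 → pile 3 (tops now [1, 2, 8, 13, 14])
6 → pile 3 (tops now [1, 2, 6, 13, 14])
4 → pile 3 (tops now [1, 2, 4, 13, 14])
3 → pile 3 (tops now [1, 2, 3, 13, 14])
5 → pile 4 (tops now [1, 2, 3, 5, 14])
7 → pile 5 (tops now [1, 2, 3, 5, 7])
11 → new pile 6 (tops now [1, 2, 3, 5, 7, 11])
9 → pile 6 (tops now [1, 2, 3, 5, 7, 9])
Six piles.

6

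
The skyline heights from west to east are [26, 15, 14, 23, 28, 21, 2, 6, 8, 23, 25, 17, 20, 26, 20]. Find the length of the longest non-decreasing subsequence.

Track the smallest tail for each achievable length (allowing ties):
26 → extends → [26]
15 → replaces 26 → [15]
14 → replaces 15 → [14]
23 → extends → [14, 23]
28 → extends → [14, 23, 28]
21 → replaces 23 → [14, 21, 28]
2 → replaces 14 → [2, 21, 28]
6 → replaces 21 → [2, 6, 28]
8 → replaces 28 → [2, 6, 8]
23 → extends → [2, 6, 8, 23]
25 → extends → [2, 6, 8, 23, 25]
17 → replaces 23 → [2, 6, 8, 17, 25]
20 → replaces 25 → [2, 6, 8, 17, 20]
26 → extends → [2, 6, 8, 17, 20, 26]
20 → replaces 26 → [2, 6, 8, 17, 20, 20]
Six tails, so the longest non-decreasing subsequence has length 6 (e.g. 2, 6, 8, 23, 25, 26).

6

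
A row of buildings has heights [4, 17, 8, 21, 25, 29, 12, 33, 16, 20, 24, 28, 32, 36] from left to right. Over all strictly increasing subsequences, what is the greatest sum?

180

Let S[i] be the best sum of a strictly increasing subsequence ending at i:
i:       1   2   3   4   5   6   7   8   9  10  11  12  13  14
a[i]:    4  17   8  21  25  29  12  33  16  20  24  28  32  36
S:       4  21  12  42  67  96  24 129  40  60  84 112 144 180
Maximum is 180 (e.g. 4 + 8 + 12 + 16 + 20 + 24 + 28 + 32 + 36).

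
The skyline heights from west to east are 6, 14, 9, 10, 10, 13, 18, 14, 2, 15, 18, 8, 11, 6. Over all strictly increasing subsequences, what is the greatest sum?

Let S[i] be the best sum of a strictly increasing subsequence ending at i:
i:      1  2  3  4  5  6  7  8  9 10 11 12 13 14
a[i]:   6 14  9 10 10 13 18 14  2 15 18  8 11  6
S:      6 20 15 25 25 38 56 52  2 67 85 14 36  8
Maximum is 85 (e.g. 6 + 9 + 10 + 13 + 14 + 15 + 18).

85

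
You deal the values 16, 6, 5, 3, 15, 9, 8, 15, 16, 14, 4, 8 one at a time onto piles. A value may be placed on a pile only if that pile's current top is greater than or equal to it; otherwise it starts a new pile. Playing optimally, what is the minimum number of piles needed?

4

The minimum number of non-increasing subsequences covering a sequence equals the length of its longest strictly increasing subsequence.
LIS length is 4 (e.g. 6, 9, 15, 16), so 4 piles are needed.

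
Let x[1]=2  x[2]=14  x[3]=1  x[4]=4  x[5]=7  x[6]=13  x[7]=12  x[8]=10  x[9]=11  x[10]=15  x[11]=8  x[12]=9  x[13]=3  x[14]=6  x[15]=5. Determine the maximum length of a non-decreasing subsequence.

Let dp[i] be the length of the longest such subsequence ending at index i:
i:      1  2  3  4  5  6  7  8  9 10 11 12 13 14 15
x[i]:   2 14  1  4  7 13 12 10 11 15  8  9  3  6  5
dp:     1  2  1  2  3  4  4  4  5  6  4  5  2  3  3
Maximum dp value is 6.

6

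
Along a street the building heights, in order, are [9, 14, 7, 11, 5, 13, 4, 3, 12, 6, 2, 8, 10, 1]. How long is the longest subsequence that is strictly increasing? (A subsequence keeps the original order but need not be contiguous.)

Track the smallest tail for each achievable length (strict):
9 → extends → [9]
14 → extends → [9, 14]
7 → replaces 9 → [7, 14]
11 → replaces 14 → [7, 11]
5 → replaces 7 → [5, 11]
13 → extends → [5, 11, 13]
4 → replaces 5 → [4, 11, 13]
3 → replaces 4 → [3, 11, 13]
12 → replaces 13 → [3, 11, 12]
6 → replaces 11 → [3, 6, 12]
2 → replaces 3 → [2, 6, 12]
8 → replaces 12 → [2, 6, 8]
10 → extends → [2, 6, 8, 10]
1 → replaces 2 → [1, 6, 8, 10]
Four tails, so the longest strictly increasing subsequence has length 4 (e.g. 5, 6, 8, 10).

4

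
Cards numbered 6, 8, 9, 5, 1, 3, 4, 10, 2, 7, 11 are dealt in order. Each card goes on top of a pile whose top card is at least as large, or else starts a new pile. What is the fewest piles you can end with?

5

Place each on the leftmost legal pile:
6 → new pile 1 (tops now [6])
8 → new pile 2 (tops now [6, 8])
9 → new pile 3 (tops now [6, 8, 9])
5 → pile 1 (tops now [5, 8, 9])
1 → pile 1 (tops now [1, 8, 9])
3 → pile 2 (tops now [1, 3, 9])
4 → pile 3 (tops now [1, 3, 4])
10 → new pile 4 (tops now [1, 3, 4, 10])
2 → pile 2 (tops now [1, 2, 4, 10])
7 → pile 4 (tops now [1, 2, 4, 7])
11 → new pile 5 (tops now [1, 2, 4, 7, 11])
Five piles.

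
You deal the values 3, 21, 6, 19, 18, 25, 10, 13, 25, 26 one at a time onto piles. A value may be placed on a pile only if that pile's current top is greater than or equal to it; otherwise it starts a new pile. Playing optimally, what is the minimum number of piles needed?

6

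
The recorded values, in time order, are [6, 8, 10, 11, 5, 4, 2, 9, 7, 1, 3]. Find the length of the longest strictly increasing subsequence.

4

Let dp[i] be the length of the longest such subsequence ending at index i:
i:      1  2  3  4  5  6  7  8  9 10 11
a[i]:   6  8 10 11  5  4  2  9  7  1  3
dp:     1  2  3  4  1  1  1  3  2  1  2
Maximum dp value is 4.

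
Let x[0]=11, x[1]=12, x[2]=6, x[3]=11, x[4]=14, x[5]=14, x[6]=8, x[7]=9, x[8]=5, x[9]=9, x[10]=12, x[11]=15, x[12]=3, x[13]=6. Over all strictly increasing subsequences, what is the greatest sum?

52

Let S[i] be the best sum of a strictly increasing subsequence ending at i:
i:      0  1  2  3  4  5  6  7  8  9 10 11 12 13
x[i]:  11 12  6 11 14 14  8  9  5  9 12 15  3  6
S:     11 23  6 17 37 37 14 23  5 23 35 52  3 11
Maximum is 52 (e.g. 11 + 12 + 14 + 15).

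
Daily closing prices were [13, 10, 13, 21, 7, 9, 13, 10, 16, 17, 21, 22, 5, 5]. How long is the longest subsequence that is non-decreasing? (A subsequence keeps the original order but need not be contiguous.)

7

Let dp[i] be the length of the longest such subsequence ending at index i:
i:      1  2  3  4  5  6  7  8  9 10 11 12 13 14
a[i]:  13 10 13 21  7  9 13 10 16 17 21 22  5  5
dp:     1  1  2  3  1  2  3  3  4  5  6  7  1  2
Maximum dp value is 7.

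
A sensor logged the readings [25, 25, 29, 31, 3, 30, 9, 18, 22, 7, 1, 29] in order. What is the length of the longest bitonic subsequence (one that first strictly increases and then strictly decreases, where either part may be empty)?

7

inc[i] = longest strictly increasing subsequence ending at i; dec[i] = longest strictly decreasing subsequence starting at i:
i:      1  2  3  4  5  6  7  8  9 10 11 12
a[i]:  25 25 29 31  3 30  9 18 22  7  1 29
inc:    1  1  2  3  1  3  2  3  4  2  1  5
dec:    4  4  4  5  2  4  3  3  3  2  1  1
Best peak at i=4 (value 31): inc=3, dec=5, length 3+5−1 = 7.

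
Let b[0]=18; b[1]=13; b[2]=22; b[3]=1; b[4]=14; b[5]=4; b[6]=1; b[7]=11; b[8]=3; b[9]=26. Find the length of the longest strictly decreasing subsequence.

4

Negate each value so 'decreasing' becomes 'increasing', then run patience tails on the negated sequence:
-18 → extends → [-18]
-13 → extends → [-18, -13]
-22 → replaces -18 → [-22, -13]
-1 → extends → [-22, -13, -1]
-14 → replaces -13 → [-22, -14, -1]
-4 → replaces -1 → [-22, -14, -4]
-1 → extends → [-22, -14, -4, -1]
-11 → replaces -4 → [-22, -14, -11, -1]
-3 → replaces -1 → [-22, -14, -11, -3]
-26 → replaces -22 → [-26, -14, -11, -3]
Four tails, so the longest strictly decreasing subsequence of the original has length 4.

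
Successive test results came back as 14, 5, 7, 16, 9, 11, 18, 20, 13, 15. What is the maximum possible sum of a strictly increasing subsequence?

Let S[i] be the best sum of a strictly increasing subsequence ending at i:
i:      1  2  3  4  5  6  7  8  9 10
a[i]:  14  5  7 16  9 11 18 20 13 15
S:     14  5 12 30 21 32 50 70 45 60
Maximum is 70 (e.g. 5 + 7 + 9 + 11 + 18 + 20).

70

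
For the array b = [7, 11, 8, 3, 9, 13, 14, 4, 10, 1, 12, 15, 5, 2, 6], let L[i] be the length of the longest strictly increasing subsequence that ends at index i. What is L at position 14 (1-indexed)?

2

dp[i] = 1 + max{dp[j] : j<i, b[j]<b[i]} (or 1 if no such j):
i:      1  2  3  4  5  6  7  8  9 10 11 12 13 14 15
b[i]:   7 11  8  3  9 13 14  4 10  1 12 15  5  2  6
dp:     1  2  2  1  3  4  5  2  4  1  5  6  3  2  4
At index 14 the value is 2.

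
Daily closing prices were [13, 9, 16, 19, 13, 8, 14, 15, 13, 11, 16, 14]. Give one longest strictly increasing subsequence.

9, 13, 14, 15, 16

Patience tails give the LIS length; then backtrack through the dp parents:
13 → extends → [13]
9 → replaces 13 → [9]
16 → extends → [9, 16]
19 → extends → [9, 16, 19]
13 → replaces 16 → [9, 13, 19]
8 → replaces 9 → [8, 13, 19]
14 → replaces 19 → [8, 13, 14]
15 → extends → [8, 13, 14, 15]
13 → already a tail → [8, 13, 14, 15]
11 → replaces 13 → [8, 11, 14, 15]
16 → extends → [8, 11, 14, 15, 16]
14 → already a tail → [8, 11, 14, 15, 16]
Length 5; one witness is 9, 13, 14, 15, 16.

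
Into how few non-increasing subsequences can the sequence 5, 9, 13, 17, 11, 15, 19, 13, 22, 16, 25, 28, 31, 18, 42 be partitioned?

Place each on the leftmost legal pile:
5 → new pile 1 (tops now [5])
9 → new pile 2 (tops now [5, 9])
13 → new pile 3 (tops now [5, 9, 13])
17 → new pile 4 (tops now [5, 9, 13, 17])
11 → pile 3 (tops now [5, 9, 11, 17])
15 → pile 4 (tops now [5, 9, 11, 15])
19 → new pile 5 (tops now [5, 9, 11, 15, 19])
13 → pile 4 (tops now [5, 9, 11, 13, 19])
22 → new pile 6 (tops now [5, 9, 11, 13, 19, 22])
16 → pile 5 (tops now [5, 9, 11, 13, 16, 22])
25 → new pile 7 (tops now [5, 9, 11, 13, 16, 22, 25])
28 → new pile 8 (tops now [5, 9, 11, 13, 16, 22, 25, 28])
31 → new pile 9 (tops now [5, 9, 11, 13, 16, 22, 25, 28, 31])
18 → pile 6 (tops now [5, 9, 11, 13, 16, 18, 25, 28, 31])
42 → new pile 10 (tops now [5, 9, 11, 13, 16, 18, 25, 28, 31, 42])
Ten piles.

10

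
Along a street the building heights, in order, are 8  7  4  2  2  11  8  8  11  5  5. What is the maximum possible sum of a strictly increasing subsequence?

Let S[i] be the best sum of a strictly increasing subsequence ending at i:
i:      1  2  3  4  5  6  7  8  9 10 11
a[i]:   8  7  4  2  2 11  8  8 11  5  5
S:      8  7  4  2  2 19 15 15 26  9  9
Maximum is 26 (e.g. 7 + 8 + 11).

26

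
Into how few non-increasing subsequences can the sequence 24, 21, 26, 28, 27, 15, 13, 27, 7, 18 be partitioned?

Place each on the leftmost legal pile:
24 → new pile 1 (tops now [24])
21 → pile 1 (tops now [21])
26 → new pile 2 (tops now [21, 26])
28 → new pile 3 (tops now [21, 26, 28])
27 → pile 3 (tops now [21, 26, 27])
15 → pile 1 (tops now [15, 26, 27])
13 → pile 1 (tops now [13, 26, 27])
27 → pile 3 (tops now [13, 26, 27])
7 → pile 1 (tops now [7, 26, 27])
18 → pile 2 (tops now [7, 18, 27])
Three piles.

3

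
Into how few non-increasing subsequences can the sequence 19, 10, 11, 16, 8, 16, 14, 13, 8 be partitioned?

Place each on the leftmost legal pile:
19 → new pile 1 (tops now [19])
10 → pile 1 (tops now [10])
11 → new pile 2 (tops now [10, 11])
16 → new pile 3 (tops now [10, 11, 16])
8 → pile 1 (tops now [8, 11, 16])
16 → pile 3 (tops now [8, 11, 16])
14 → pile 3 (tops now [8, 11, 14])
13 → pile 3 (tops now [8, 11, 13])
8 → pile 1 (tops now [8, 11, 13])
Three piles.

3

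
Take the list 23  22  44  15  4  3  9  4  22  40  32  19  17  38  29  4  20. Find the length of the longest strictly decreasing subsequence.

6

Let dp[i] be the longest strictly decreasing subsequence ending at i:
i:      1  2  3  4  5  6  7  8  9 10 11 12 13 14 15 16 17
a[i]:  23 22 44 15  4  3  9  4 22 40 32 19 17 38 29  4 20
dp:     1  2  1  3  4  5  4  5  2  2  3  4  5  3  4  6  5
Maximum is 6.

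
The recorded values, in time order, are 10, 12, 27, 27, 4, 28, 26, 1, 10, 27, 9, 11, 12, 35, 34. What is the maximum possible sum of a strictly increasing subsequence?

112

Let S[i] be the best sum of a strictly increasing subsequence ending at i:
i:       1   2   3   4   5   6   7   8   9  10  11  12  13  14  15
a[i]:   10  12  27  27   4  28  26   1  10  27   9  11  12  35  34
S:      10  22  49  49   4  77  48   1  14  75  13  25  37 112 111
Maximum is 112 (e.g. 10 + 12 + 27 + 28 + 35).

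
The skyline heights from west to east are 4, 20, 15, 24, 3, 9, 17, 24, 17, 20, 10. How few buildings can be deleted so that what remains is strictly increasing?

7

Fewest deletions = n − (longest strictly increasing subsequence).
Patience tails:
4 → extends → [4]
20 → extends → [4, 20]
15 → replaces 20 → [4, 15]
24 → extends → [4, 15, 24]
3 → replaces 4 → [3, 15, 24]
9 → replaces 15 → [3, 9, 24]
17 → replaces 24 → [3, 9, 17]
24 → extends → [3, 9, 17, 24]
17 → already a tail → [3, 9, 17, 24]
20 → replaces 24 → [3, 9, 17, 20]
10 → replaces 17 → [3, 9, 10, 20]
Longest strictly increasing subsequence has length 4, so deletions = 11 − 4 = 7.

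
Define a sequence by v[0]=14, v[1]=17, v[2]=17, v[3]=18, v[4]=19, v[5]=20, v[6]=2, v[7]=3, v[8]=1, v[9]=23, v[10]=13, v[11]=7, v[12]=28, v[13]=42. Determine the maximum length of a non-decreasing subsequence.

9

Track the smallest tail for each achievable length (allowing ties):
14 → extends → [14]
17 → extends → [14, 17]
17 → extends → [14, 17, 17]
18 → extends → [14, 17, 17, 18]
19 → extends → [14, 17, 17, 18, 19]
20 → extends → [14, 17, 17, 18, 19, 20]
2 → replaces 14 → [2, 17, 17, 18, 19, 20]
3 → replaces 17 → [2, 3, 17, 18, 19, 20]
1 → replaces 2 → [1, 3, 17, 18, 19, 20]
23 → extends → [1, 3, 17, 18, 19, 20, 23]
13 → replaces 17 → [1, 3, 13, 18, 19, 20, 23]
7 → replaces 13 → [1, 3, 7, 18, 19, 20, 23]
28 → extends → [1, 3, 7, 18, 19, 20, 23, 28]
42 → extends → [1, 3, 7, 18, 19, 20, 23, 28, 42]
Nine tails, so the longest non-decreasing subsequence has length 9 (e.g. 14, 17, 17, 18, 19, 20, 23, 28, 42).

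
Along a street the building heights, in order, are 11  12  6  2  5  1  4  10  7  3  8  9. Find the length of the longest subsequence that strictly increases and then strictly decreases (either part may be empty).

6

inc[i] = longest strictly increasing subsequence ending at i; dec[i] = longest strictly decreasing subsequence starting at i:
i:      1  2  3  4  5  6  7  8  9 10 11 12
a[i]:  11 12  6  2  5  1  4 10  7  3  8  9
inc:    1  2  1  1  2  1  2  3  3  2  4  5
dec:    5  5  4  2  3  1  2  3  2  1  1  1
Best peak at i=2 (value 12): inc=2, dec=5, length 2+5−1 = 6.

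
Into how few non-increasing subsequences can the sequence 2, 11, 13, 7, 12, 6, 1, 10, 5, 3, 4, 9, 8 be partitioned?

4

Place each on the leftmost legal pile:
2 → new pile 1 (tops now [2])
11 → new pile 2 (tops now [2, 11])
13 → new pile 3 (tops now [2, 11, 13])
7 → pile 2 (tops now [2, 7, 13])
12 → pile 3 (tops now [2, 7, 12])
6 → pile 2 (tops now [2, 6, 12])
1 → pile 1 (tops now [1, 6, 12])
10 → pile 3 (tops now [1, 6, 10])
5 → pile 2 (tops now [1, 5, 10])
3 → pile 2 (tops now [1, 3, 10])
4 → pile 3 (tops now [1, 3, 4])
9 → new pile 4 (tops now [1, 3, 4, 9])
8 → pile 4 (tops now [1, 3, 4, 8])
Four piles.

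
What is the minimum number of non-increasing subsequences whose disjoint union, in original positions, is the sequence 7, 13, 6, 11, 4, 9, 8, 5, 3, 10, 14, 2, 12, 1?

Place each on the leftmost legal pile:
7 → new pile 1 (tops now [7])
13 → new pile 2 (tops now [7, 13])
6 → pile 1 (tops now [6, 13])
11 → pile 2 (tops now [6, 11])
4 → pile 1 (tops now [4, 11])
9 → pile 2 (tops now [4, 9])
8 → pile 2 (tops now [4, 8])
5 → pile 2 (tops now [4, 5])
3 → pile 1 (tops now [3, 5])
10 → new pile 3 (tops now [3, 5, 10])
14 → new pile 4 (tops now [3, 5, 10, 14])
2 → pile 1 (tops now [2, 5, 10, 14])
12 → pile 4 (tops now [2, 5, 10, 12])
1 → pile 1 (tops now [1, 5, 10, 12])
Four piles.

4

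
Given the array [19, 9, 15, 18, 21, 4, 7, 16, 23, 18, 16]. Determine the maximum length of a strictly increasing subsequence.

5

Track the smallest tail for each achievable length (strict):
19 → extends → [19]
9 → replaces 19 → [9]
15 → extends → [9, 15]
18 → extends → [9, 15, 18]
21 → extends → [9, 15, 18, 21]
4 → replaces 9 → [4, 15, 18, 21]
7 → replaces 15 → [4, 7, 18, 21]
16 → replaces 18 → [4, 7, 16, 21]
23 → extends → [4, 7, 16, 21, 23]
18 → replaces 21 → [4, 7, 16, 18, 23]
16 → already a tail → [4, 7, 16, 18, 23]
Five tails, so the longest strictly increasing subsequence has length 5 (e.g. 9, 15, 18, 21, 23).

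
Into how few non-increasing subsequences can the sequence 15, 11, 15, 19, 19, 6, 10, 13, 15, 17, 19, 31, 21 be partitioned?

7

The minimum number of non-increasing subsequences covering a sequence equals the length of its longest strictly increasing subsequence.
LIS length is 7 (e.g. 6, 10, 13, 15, 17, 19, 31), so 7 piles are needed.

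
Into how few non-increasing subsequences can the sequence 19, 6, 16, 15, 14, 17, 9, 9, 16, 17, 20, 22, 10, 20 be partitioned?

Place each on the leftmost legal pile:
19 → new pile 1 (tops now [19])
6 → pile 1 (tops now [6])
16 → new pile 2 (tops now [6, 16])
15 → pile 2 (tops now [6, 15])
14 → pile 2 (tops now [6, 14])
17 → new pile 3 (tops now [6, 14, 17])
9 → pile 2 (tops now [6, 9, 17])
9 → pile 2 (tops now [6, 9, 17])
16 → pile 3 (tops now [6, 9, 16])
17 → new pile 4 (tops now [6, 9, 16, 17])
20 → new pile 5 (tops now [6, 9, 16, 17, 20])
22 → new pile 6 (tops now [6, 9, 16, 17, 20, 22])
10 → pile 3 (tops now [6, 9, 10, 17, 20, 22])
20 → pile 5 (tops now [6, 9, 10, 17, 20, 22])
Six piles.

6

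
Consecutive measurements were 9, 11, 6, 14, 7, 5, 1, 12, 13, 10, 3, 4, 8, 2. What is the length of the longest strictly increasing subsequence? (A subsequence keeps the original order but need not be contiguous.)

4

Track the smallest tail for each achievable length (strict):
9 → extends → [9]
11 → extends → [9, 11]
6 → replaces 9 → [6, 11]
14 → extends → [6, 11, 14]
7 → replaces 11 → [6, 7, 14]
5 → replaces 6 → [5, 7, 14]
1 → replaces 5 → [1, 7, 14]
12 → replaces 14 → [1, 7, 12]
13 → extends → [1, 7, 12, 13]
10 → replaces 12 → [1, 7, 10, 13]
3 → replaces 7 → [1, 3, 10, 13]
4 → replaces 10 → [1, 3, 4, 13]
8 → replaces 13 → [1, 3, 4, 8]
2 → replaces 3 → [1, 2, 4, 8]
Four tails, so the longest strictly increasing subsequence has length 4 (e.g. 9, 11, 12, 13).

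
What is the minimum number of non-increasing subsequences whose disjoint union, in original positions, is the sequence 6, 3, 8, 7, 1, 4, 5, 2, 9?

The minimum number of non-increasing subsequences covering a sequence equals the length of its longest strictly increasing subsequence.
LIS length is 4 (e.g. 3, 4, 5, 9), so 4 piles are needed.

4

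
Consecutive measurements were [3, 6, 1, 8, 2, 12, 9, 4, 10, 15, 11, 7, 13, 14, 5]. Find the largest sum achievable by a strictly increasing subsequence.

74

Let S[i] be the best sum of a strictly increasing subsequence ending at i:
i:      1  2  3  4  5  6  7  8  9 10 11 12 13 14 15
a[i]:   3  6  1  8  2 12  9  4 10 15 11  7 13 14  5
S:      3  9  1 17  3 29 26  7 36 51 47 16 60 74 12
Maximum is 74 (e.g. 3 + 6 + 8 + 9 + 10 + 11 + 13 + 14).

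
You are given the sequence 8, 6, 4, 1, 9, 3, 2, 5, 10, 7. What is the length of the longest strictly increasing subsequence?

Let dp[i] be the length of the longest such subsequence ending at index i:
i:      1  2  3  4  5  6  7  8  9 10
a[i]:   8  6  4  1  9  3  2  5 10  7
dp:     1  1  1  1  2  2  2  3  4  4
Maximum dp value is 4.

4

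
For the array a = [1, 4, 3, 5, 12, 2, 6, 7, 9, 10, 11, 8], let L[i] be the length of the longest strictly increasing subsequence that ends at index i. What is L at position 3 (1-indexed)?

dp[i] = 1 + max{dp[j] : j<i, a[j]<a[i]} (or 1 if no such j):
i:      1  2  3  4  5  6  7  8  9 10 11 12
a[i]:   1  4  3  5 12  2  6  7  9 10 11  8
dp:     1  2  2  3  4  2  4  5  6  7  8  6
At index 3 the value is 2.

2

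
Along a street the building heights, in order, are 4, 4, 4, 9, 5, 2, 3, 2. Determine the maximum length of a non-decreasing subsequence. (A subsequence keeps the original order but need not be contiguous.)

4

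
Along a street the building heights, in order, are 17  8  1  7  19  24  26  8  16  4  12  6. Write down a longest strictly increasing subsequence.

1, 7, 19, 24, 26

Patience tails give the LIS length; then backtrack through the dp parents:
17 → extends → [17]
8 → replaces 17 → [8]
1 → replaces 8 → [1]
7 → extends → [1, 7]
19 → extends → [1, 7, 19]
24 → extends → [1, 7, 19, 24]
26 → extends → [1, 7, 19, 24, 26]
8 → replaces 19 → [1, 7, 8, 24, 26]
16 → replaces 24 → [1, 7, 8, 16, 26]
4 → replaces 7 → [1, 4, 8, 16, 26]
12 → replaces 16 → [1, 4, 8, 12, 26]
6 → replaces 8 → [1, 4, 6, 12, 26]
Length 5; one witness is 1, 7, 19, 24, 26.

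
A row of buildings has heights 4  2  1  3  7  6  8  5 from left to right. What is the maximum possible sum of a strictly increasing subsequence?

Let S[i] be the best sum of a strictly increasing subsequence ending at i:
i:      1  2  3  4  5  6  7  8
a[i]:   4  2  1  3  7  6  8  5
S:      4  2  1  5 12 11 20 10
Maximum is 20 (e.g. 2 + 3 + 7 + 8).

20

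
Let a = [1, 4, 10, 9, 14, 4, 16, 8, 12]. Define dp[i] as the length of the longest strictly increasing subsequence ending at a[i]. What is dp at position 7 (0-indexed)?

dp[i] = 1 + max{dp[j] : j<i, a[j]<a[i]} (or 1 if no such j):
i:      0  1  2  3  4  5  6  7  8
a[i]:   1  4 10  9 14  4 16  8 12
dp:     1  2  3  3  4  2  5  3  4
At index 7 the value is 3.

3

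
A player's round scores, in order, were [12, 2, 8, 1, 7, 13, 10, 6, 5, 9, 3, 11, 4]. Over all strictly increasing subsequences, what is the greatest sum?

31

Let S[i] be the best sum of a strictly increasing subsequence ending at i:
i:      1  2  3  4  5  6  7  8  9 10 11 12 13
a[i]:  12  2  8  1  7 13 10  6  5  9  3 11  4
S:     12  2 10  1  9 25 20  8  7 19  5 31  9
Maximum is 31 (e.g. 2 + 8 + 10 + 11).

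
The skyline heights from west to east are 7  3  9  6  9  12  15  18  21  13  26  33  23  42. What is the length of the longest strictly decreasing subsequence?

2

Negate each value so 'decreasing' becomes 'increasing', then run patience tails on the negated sequence:
-7 → extends → [-7]
-3 → extends → [-7, -3]
-9 → replaces -7 → [-9, -3]
-6 → replaces -3 → [-9, -6]
-9 → already a tail → [-9, -6]
-12 → replaces -9 → [-12, -6]
-15 → replaces -12 → [-15, -6]
-18 → replaces -15 → [-18, -6]
-21 → replaces -18 → [-21, -6]
-13 → replaces -6 → [-21, -13]
-26 → replaces -21 → [-26, -13]
-33 → replaces -26 → [-33, -13]
-23 → replaces -13 → [-33, -23]
-42 → replaces -33 → [-42, -23]
Two tails, so the longest strictly decreasing subsequence of the original has length 2.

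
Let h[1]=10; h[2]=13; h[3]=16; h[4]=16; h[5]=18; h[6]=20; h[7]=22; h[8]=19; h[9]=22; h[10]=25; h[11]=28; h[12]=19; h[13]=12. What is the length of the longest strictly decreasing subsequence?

3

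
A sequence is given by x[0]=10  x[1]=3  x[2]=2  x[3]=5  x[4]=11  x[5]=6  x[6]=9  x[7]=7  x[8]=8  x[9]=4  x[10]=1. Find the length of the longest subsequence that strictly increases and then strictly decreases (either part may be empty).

7

inc[i] = longest strictly increasing subsequence ending at i; dec[i] = longest strictly decreasing subsequence starting at i:
i:      0  1  2  3  4  5  6  7  8  9 10
x[i]:  10  3  2  5 11  6  9  7  8  4  1
inc:    1  1  1  2  3  3  4  4  5  2  1
dec:    5  3  2  3  5  3  4  3  3  2  1
Best peak at i=4 (value 11): inc=3, dec=5, length 3+5−1 = 7.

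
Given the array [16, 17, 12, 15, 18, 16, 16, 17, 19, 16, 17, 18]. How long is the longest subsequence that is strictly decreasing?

Let dp[i] be the longest strictly decreasing subsequence ending at i:
i:      1  2  3  4  5  6  7  8  9 10 11 12
a[i]:  16 17 12 15 18 16 16 17 19 16 17 18
dp:     1  1  2  2  1  2  2  2  1  3  2  2
Maximum is 3.

3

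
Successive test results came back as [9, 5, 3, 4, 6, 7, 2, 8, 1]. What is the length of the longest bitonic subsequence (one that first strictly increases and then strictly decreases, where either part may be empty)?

inc[i] = longest strictly increasing subsequence ending at i; dec[i] = longest strictly decreasing subsequence starting at i:
i:     1 2 3 4 5 6 7 8 9
a[i]:  9 5 3 4 6 7 2 8 1
inc:   1 1 1 2 3 4 1 5 1
dec:   5 4 3 3 3 3 2 2 1
Best peak at i=6 (value 7): inc=4, dec=3, length 4+3−1 = 6.

6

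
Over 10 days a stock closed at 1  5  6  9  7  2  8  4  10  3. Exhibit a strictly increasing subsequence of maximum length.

1, 5, 6, 7, 8, 10

Patience tails give the LIS length; then backtrack through the dp parents:
1 → extends → [1]
5 → extends → [1, 5]
6 → extends → [1, 5, 6]
9 → extends → [1, 5, 6, 9]
7 → replaces 9 → [1, 5, 6, 7]
2 → replaces 5 → [1, 2, 6, 7]
8 → extends → [1, 2, 6, 7, 8]
4 → replaces 6 → [1, 2, 4, 7, 8]
10 → extends → [1, 2, 4, 7, 8, 10]
3 → replaces 4 → [1, 2, 3, 7, 8, 10]
Length 6; one witness is 1, 5, 6, 7, 8, 10.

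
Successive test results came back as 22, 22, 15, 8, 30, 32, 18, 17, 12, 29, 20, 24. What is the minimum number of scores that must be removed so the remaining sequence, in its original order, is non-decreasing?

Fewest deletions = n − (longest non-decreasing subsequence).
i:      1  2  3  4  5  6  7  8  9 10 11 12
a[i]:  22 22 15  8 30 32 18 17 12 29 20 24
dp:     1  2  1  1  3  4  2  2  2  3  3  4
max dp = 4, so deletions = 12 − 4 = 8.

8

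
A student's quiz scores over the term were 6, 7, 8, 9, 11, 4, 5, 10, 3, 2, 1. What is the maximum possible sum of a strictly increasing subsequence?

41

Let S[i] be the best sum of a strictly increasing subsequence ending at i:
i:      1  2  3  4  5  6  7  8  9 10 11
a[i]:   6  7  8  9 11  4  5 10  3  2  1
S:      6 13 21 30 41  4  9 40  3  2  1
Maximum is 41 (e.g. 6 + 7 + 8 + 9 + 11).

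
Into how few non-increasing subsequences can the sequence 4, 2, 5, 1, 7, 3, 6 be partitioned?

Place each on the leftmost legal pile:
4 → new pile 1 (tops now [4])
2 → pile 1 (tops now [2])
5 → new pile 2 (tops now [2, 5])
1 → pile 1 (tops now [1, 5])
7 → new pile 3 (tops now [1, 5, 7])
3 → pile 2 (tops now [1, 3, 7])
6 → pile 3 (tops now [1, 3, 6])
Three piles.

3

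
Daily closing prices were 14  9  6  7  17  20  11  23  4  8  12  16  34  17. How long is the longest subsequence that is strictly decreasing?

Negate each value so 'decreasing' becomes 'increasing', then run patience tails on the negated sequence:
-14 → extends → [-14]
-9 → extends → [-14, -9]
-6 → extends → [-14, -9, -6]
-7 → replaces -6 → [-14, -9, -7]
-17 → replaces -14 → [-17, -9, -7]
-20 → replaces -17 → [-20, -9, -7]
-11 → replaces -9 → [-20, -11, -7]
-23 → replaces -20 → [-23, -11, -7]
-4 → extends → [-23, -11, -7, -4]
-8 → replaces -7 → [-23, -11, -8, -4]
-12 → replaces -11 → [-23, -12, -8, -4]
-16 → replaces -12 → [-23, -16, -8, -4]
-34 → replaces -23 → [-34, -16, -8, -4]
-17 → replaces -16 → [-34, -17, -8, -4]
Four tails, so the longest strictly decreasing subsequence of the original has length 4.

4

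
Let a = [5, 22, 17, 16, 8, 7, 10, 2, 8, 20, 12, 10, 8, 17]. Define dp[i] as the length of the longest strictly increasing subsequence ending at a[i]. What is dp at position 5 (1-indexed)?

dp[i] = 1 + max{dp[j] : j<i, a[j]<a[i]} (or 1 if no such j):
i:      1  2  3  4  5  6  7  8  9 10 11 12 13 14
a[i]:   5 22 17 16  8  7 10  2  8 20 12 10  8 17
dp:     1  2  2  2  2  2  3  1  3  4  4  4  3  5
At index 5 the value is 2.

2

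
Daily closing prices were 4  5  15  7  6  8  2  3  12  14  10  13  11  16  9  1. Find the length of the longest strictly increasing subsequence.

7

Let dp[i] be the length of the longest such subsequence ending at index i:
i:      1  2  3  4  5  6  7  8  9 10 11 12 13 14 15 16
a[i]:   4  5 15  7  6  8  2  3 12 14 10 13 11 16  9  1
dp:     1  2  3  3  3  4  1  2  5  6  5  6  6  7  5  1
Maximum dp value is 7.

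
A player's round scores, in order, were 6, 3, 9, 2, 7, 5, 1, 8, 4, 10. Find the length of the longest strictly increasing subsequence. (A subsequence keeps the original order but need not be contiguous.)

4

Track the smallest tail for each achievable length (strict):
6 → extends → [6]
3 → replaces 6 → [3]
9 → extends → [3, 9]
2 → replaces 3 → [2, 9]
7 → replaces 9 → [2, 7]
5 → replaces 7 → [2, 5]
1 → replaces 2 → [1, 5]
8 → extends → [1, 5, 8]
4 → replaces 5 → [1, 4, 8]
10 → extends → [1, 4, 8, 10]
Four tails, so the longest strictly increasing subsequence has length 4 (e.g. 6, 7, 8, 10).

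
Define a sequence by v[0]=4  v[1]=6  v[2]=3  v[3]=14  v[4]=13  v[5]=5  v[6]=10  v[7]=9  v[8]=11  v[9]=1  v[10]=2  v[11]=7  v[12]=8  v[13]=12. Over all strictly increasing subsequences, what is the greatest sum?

Let S[i] be the best sum of a strictly increasing subsequence ending at i:
i:      0  1  2  3  4  5  6  7  8  9 10 11 12 13
v[i]:   4  6  3 14 13  5 10  9 11  1  2  7  8 12
S:      4 10  3 24 23  9 20 19 31  1  3 17 25 43
Maximum is 43 (e.g. 4 + 6 + 10 + 11 + 12).

43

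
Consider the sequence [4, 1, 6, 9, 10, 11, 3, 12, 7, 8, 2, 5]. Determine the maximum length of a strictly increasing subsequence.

6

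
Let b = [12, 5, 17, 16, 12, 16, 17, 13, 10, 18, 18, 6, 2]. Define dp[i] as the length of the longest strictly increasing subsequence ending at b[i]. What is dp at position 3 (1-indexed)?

2

dp[i] = 1 + max{dp[j] : j<i, b[j]<b[i]} (or 1 if no such j):
i:      1  2  3  4  5  6  7  8  9 10 11 12 13
b[i]:  12  5 17 16 12 16 17 13 10 18 18  6  2
dp:     1  1  2  2  2  3  4  3  2  5  5  2  1
At index 3 the value is 2.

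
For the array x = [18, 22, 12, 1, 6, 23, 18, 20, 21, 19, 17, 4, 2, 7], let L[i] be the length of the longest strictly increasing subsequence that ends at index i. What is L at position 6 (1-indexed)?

3

dp[i] = 1 + max{dp[j] : j<i, x[j]<x[i]} (or 1 if no such j):
i:      1  2  3  4  5  6  7  8  9 10 11 12 13 14
x[i]:  18 22 12  1  6 23 18 20 21 19 17  4  2  7
dp:     1  2  1  1  2  3  3  4  5  4  3  2  2  3
At index 6 the value is 3.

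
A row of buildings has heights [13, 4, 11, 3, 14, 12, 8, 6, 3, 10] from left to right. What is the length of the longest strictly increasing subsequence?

Let dp[i] be the length of the longest such subsequence ending at index i:
i:      1  2  3  4  5  6  7  8  9 10
a[i]:  13  4 11  3 14 12  8  6  3 10
dp:     1  1  2  1  3  3  2  2  1  3
Maximum dp value is 3.

3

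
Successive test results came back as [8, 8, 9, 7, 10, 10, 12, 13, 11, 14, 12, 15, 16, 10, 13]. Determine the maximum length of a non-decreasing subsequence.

10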